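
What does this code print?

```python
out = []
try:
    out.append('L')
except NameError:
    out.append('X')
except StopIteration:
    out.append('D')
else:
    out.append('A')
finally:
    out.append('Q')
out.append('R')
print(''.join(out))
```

Execution trace: 'L' (try body, no exception) → 'A' (else) → 'Q' (finally) → 'R' (after the try/except). Output: LAQR

Answer: LAQR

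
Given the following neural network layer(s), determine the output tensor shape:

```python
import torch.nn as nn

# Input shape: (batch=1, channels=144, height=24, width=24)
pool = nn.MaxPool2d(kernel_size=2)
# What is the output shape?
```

Input: (1, 144, 24, 24) -> Output: (1, 144, 12, 12)

Answer: (1, 144, 12, 12)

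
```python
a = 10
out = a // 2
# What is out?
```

Trace:
`a = 10` → a = 10
`out = a // 2` → out = 5
So out = 5

Answer: 5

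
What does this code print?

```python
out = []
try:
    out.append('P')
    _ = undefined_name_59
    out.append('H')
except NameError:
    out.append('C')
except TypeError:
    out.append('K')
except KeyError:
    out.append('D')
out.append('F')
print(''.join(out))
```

Execution trace: 'P' (try body) → 'C' (except NameError) → 'F' (after the try/except). Output: PCF

Answer: PCF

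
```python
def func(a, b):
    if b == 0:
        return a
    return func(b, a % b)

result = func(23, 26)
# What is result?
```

func(23, 26) -> func(26, 23) -> func(23, 3) -> func(3, 2) -> func(2, 1) -> func(1, 0) -> 1

Answer: 1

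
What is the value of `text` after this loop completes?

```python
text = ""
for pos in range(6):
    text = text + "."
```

Repeat '.' 6 times
`text` takes the values: "" → "." → ".." → "..." → "...." → "....." → "......"

Answer: "......"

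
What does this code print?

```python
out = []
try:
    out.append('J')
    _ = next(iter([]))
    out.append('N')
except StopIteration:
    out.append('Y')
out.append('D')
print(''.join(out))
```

Execution trace: 'J' (try body) → 'Y' (except StopIteration) → 'D' (after the try/except). Output: JYD

Answer: JYD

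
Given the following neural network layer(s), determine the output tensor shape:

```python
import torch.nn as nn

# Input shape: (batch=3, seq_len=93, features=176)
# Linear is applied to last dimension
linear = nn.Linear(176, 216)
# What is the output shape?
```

Input: (3, 93, 176) -> Output: (3, 93, 216)

Answer: (3, 93, 216)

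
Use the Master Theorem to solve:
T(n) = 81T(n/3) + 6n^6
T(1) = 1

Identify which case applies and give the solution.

a=81, b=3, f(n)=6n^6. log_3(81) = 4. Since c=6 > 4 and the regularity condition holds (81(n/3)^6 = (81/3^6)n^6 with 81/3^6 < 1), Case 3 applies: T(n) = Θ(f(n)) = O(n^6).

Answer: O(n^6) - Case 3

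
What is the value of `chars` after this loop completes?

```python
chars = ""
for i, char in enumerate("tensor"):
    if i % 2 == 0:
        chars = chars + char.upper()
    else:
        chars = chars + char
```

Uppercase even positions in 'tensor'
`chars` takes the values: "" → "T" → "Te" → "TeN" → "TeNs" → "TeNsO" → "TeNsOr"

Answer: "TeNsOr"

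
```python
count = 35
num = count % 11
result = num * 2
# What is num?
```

Trace:
`count = 35` → count = 35
`num = count % 11` → num = 2
`result = num * 2` → result = 4
So num = 2

Answer: 2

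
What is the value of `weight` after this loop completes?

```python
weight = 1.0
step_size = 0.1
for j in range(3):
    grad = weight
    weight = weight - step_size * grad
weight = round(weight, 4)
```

Gradient descent: w = 1.0 * (1 - 0.1)^3
`weight` takes the values: 1.0 → 0.9 → 0.81 → 0.729

Answer: 0.729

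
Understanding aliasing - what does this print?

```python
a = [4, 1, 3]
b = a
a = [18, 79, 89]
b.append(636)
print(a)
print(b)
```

Key concept: rebinding vs mutation: a is rebound to a new list, b still points at the original.
Step by step:
`a = [4, 1, 3]` → a = [4, 1, 3]
`b = a` → b = [4, 1, 3] (same object as a)
`a = [18, 79, 89]` → a = [18, 79, 89]
`b.append(636)` → b = [4, 1, 3, 636]
`print(a)` → prints [18, 79, 89]
`print(b)` → prints [4, 1, 3, 636]

Answer:
[18, 79, 89]
[4, 1, 3, 636]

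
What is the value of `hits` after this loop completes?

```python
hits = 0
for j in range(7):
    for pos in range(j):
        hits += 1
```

Triangle number: 0+1+2+...+6
`hits` takes the values: 0 → 1 → 2 → 3 → 4 → 5 → 6 → 7 → 8 → 9 → 10 → 11 → 12 → 13 → 14 → 15 → 16 → 17 → 18 → 19 → 20 → 21

Answer: 21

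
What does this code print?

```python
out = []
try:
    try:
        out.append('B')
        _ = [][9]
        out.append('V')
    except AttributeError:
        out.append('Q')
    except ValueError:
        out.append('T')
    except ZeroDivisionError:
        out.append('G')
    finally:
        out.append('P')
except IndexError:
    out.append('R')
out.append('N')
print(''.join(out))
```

Execution trace: 'B' (try body) → 'P' (finally) → 'R' (outer except IndexError) → 'N' (after the try/except). Output: BPRN

Answer: BPRN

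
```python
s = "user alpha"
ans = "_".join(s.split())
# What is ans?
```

Trace:
`s = "user alpha"` → s = 'user alpha'
`ans = "_".join(s.split())` → ans = 'user_alpha'
So ans = 'user_alpha'

Answer: 'user_alpha'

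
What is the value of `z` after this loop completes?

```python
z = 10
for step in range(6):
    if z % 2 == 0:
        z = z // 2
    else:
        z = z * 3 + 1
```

Collatz-style transformation from 10
`z` takes the values: 10 → 5 → 16 → 8 → 4 → 2 → 1

Answer: 1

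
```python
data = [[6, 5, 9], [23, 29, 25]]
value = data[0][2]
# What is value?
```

Trace:
`data = [[6, 5, 9], [23, 29, 25]]` → data = [[6, 5, 9], [23, 29, 25]]
`value = data[0][2]` → value = 9
So value = 9

Answer: 9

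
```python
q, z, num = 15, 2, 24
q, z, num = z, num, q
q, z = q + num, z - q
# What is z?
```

Trace:
`q, z, num = 15, 2, 24` → q = 15; z = 2; num = 24
`q, z, num = z, num, q` → q = 2; z = 24; num = 15
`q, z = q + num, z - q` → q = 17; z = 22
So z = 22

Answer: 22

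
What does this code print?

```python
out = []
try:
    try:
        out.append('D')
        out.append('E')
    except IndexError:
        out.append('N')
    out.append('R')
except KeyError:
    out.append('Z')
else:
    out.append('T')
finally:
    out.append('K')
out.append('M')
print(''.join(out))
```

Execution trace: 'D' (inner try body) → 'E' (inner try body, no exception) → 'R' (try body, no exception) → 'T' (else) → 'K' (finally) → 'M' (after the try/except). Output: DERTKM

Answer: DERTKM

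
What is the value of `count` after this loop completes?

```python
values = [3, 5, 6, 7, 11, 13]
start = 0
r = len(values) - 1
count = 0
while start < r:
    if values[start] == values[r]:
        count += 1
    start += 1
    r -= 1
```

Count matching pairs from ends
`count` takes the values: 0

Answer: 0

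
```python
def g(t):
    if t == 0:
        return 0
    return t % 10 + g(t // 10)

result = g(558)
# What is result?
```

Sum of digits of 558: 8 + 5 + 5 = 18

Answer: 18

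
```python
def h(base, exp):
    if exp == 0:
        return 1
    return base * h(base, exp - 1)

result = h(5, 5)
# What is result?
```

h(5, 5) = 5 * 5 * 5 * 5 * 5 = 3125

Answer: 3125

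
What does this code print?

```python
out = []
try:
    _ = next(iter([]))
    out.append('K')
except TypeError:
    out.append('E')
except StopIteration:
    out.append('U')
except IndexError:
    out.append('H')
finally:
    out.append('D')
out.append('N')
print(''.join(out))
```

Execution trace: 'U' (except StopIteration) → 'D' (finally) → 'N' (after the try/except). Output: UDN

Answer: UDN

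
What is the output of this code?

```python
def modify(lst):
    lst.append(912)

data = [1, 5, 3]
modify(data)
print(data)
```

Key concept: function modifies passed list.
Step by step:
`data = [1, 5, 3]` → data = [1, 5, 3]
`modify(data)` → data = [1, 5, 3, 912]
`print(data)` → prints [1, 5, 3, 912]

Answer: [1, 5, 3, 912]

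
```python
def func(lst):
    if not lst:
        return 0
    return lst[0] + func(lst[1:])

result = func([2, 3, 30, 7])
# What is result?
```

2 + 3 + 30 + 7 + 0 = 42

Answer: 42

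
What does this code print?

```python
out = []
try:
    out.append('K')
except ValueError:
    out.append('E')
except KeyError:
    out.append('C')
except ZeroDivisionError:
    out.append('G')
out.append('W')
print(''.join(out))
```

Execution trace: 'K' (try body, no exception) → 'W' (after the try/except). Output: KW

Answer: KW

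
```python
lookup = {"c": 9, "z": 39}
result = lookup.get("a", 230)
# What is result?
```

Trace:
`lookup = {"c": 9, "z": 39}` → lookup = {'c': 9, 'z': 39}
`result = lookup.get("a", 230)` → result = 230
So result = 230

Answer: 230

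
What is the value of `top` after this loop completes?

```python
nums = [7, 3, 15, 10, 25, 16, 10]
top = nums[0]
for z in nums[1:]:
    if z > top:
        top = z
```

Maximum of [7, 3, 15, 10, 25, 16, 10]
`top` takes the values: 7 → 15 → 25

Answer: 25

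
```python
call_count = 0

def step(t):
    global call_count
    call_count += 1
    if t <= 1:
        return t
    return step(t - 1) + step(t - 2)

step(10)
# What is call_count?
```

Calls(t) = 1 + Calls(t-1) + Calls(t-2); Calls(0)=Calls(1)=1. For t=10 this gives 177.

Answer: 177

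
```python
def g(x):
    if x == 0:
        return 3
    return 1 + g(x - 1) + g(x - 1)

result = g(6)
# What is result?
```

g(x) = 1 + 2·g(x-1), g(0)=3. Closed form: (3+1)·2^6 - 1 = 255.

Answer: 255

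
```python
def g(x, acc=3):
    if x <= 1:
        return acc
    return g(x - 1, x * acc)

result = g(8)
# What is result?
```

Accumulator trace (n, acc): (8, 3) -> (7, 24) -> (6, 168) -> (5, 1008) -> (4, 5040) -> (3, 20160) -> (2, 60480) -> (1, 120960) -> return 120960

Answer: 120960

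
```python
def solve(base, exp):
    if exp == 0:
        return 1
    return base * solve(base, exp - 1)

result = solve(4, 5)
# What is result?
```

solve(4, 5) = 4 * 4 * 4 * 4 * 4 = 1024

Answer: 1024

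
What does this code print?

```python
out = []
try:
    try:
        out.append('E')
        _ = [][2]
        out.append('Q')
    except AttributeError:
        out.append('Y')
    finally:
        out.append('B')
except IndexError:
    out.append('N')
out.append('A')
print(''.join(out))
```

Execution trace: 'E' (try body) → 'B' (finally) → 'N' (outer except IndexError) → 'A' (after the try/except). Output: EBNA

Answer: EBNA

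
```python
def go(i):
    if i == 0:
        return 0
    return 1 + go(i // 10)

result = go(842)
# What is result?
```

Count of digits of 842: 3

Answer: 3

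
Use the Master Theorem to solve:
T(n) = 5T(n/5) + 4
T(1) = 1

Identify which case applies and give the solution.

a=5, b=5, f(n)=4. log_5(5) = 1. Since c=0 < 1, Case 1 applies: T(n) = Θ(n^log_b(a)) = O(n).

Answer: O(n) - Case 1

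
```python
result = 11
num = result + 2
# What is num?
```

Trace:
`result = 11` → result = 11
`num = result + 2` → num = 13
So num = 13

Answer: 13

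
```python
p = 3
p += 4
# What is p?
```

Trace:
`p = 3` → p = 3
`p += 4` → p = 7
So p = 7

Answer: 7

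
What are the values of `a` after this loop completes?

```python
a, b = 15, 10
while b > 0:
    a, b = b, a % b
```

GCD of 15 and 10
`a` takes the values: 15 → 10 → 5

Answer: 5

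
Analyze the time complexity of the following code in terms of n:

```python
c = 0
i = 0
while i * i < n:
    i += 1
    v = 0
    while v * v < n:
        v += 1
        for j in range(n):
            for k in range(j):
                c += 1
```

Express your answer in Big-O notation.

Each loop level contributes: √n × √n × n × n. Multiplying the contributions gives O(n^3).

Answer: O(n^3)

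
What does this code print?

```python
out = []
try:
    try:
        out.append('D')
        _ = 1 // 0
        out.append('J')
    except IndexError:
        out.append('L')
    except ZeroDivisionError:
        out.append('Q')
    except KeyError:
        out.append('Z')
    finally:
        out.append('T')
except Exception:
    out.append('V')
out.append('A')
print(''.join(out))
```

Execution trace: 'D' (inner try body) → 'Q' (inner except ZeroDivisionError) → 'T' (inner finally) → 'A' (after the try/except). Output: DQTA

Answer: DQTA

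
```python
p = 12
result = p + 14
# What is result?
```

Trace:
`p = 12` → p = 12
`result = p + 14` → result = 26
So result = 26

Answer: 26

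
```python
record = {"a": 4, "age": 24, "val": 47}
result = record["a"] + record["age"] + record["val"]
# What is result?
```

Trace:
`record = {"a": 4, "age": 24, "val": 47}` → record = {'a': 4, 'age': 24, 'val': 47}
`result = record["a"] + record["age"] + record["val"]` → result = 75
So result = 75

Answer: 75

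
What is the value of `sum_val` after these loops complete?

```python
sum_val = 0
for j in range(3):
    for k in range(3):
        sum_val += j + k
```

Sum of all j+k for j,k in 3x3
`sum_val` takes the values: 0 → 1 → 3 → 4 → 6 → 9 → 11 → 14 → 18

Answer: 18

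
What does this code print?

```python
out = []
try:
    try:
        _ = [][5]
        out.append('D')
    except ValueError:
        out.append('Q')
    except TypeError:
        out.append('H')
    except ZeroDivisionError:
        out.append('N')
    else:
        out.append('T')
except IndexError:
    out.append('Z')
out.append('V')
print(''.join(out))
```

Execution trace: 'Z' (outer except IndexError) → 'V' (after the try/except). Output: ZV

Answer: ZV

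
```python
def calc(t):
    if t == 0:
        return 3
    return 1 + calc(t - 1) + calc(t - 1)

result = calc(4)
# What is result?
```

calc(t) = 1 + 2·calc(t-1), calc(0)=3. Closed form: (3+1)·2^4 - 1 = 63.

Answer: 63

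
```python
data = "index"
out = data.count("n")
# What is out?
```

Trace:
`data = "index"` → data = 'index'
`out = data.count("n")` → out = 1
So out = 1

Answer: 1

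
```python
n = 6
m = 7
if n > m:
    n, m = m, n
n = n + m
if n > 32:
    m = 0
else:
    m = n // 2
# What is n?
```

Trace:
`n = 6` → n = 6
`m = 7` → m = 7
`if n > m: ...` → n > m is False → no variable changes
`n = n + m` → n = 13
`if n > 32: ...` → n > 32 is False, take else branch → m = 6
So n = 13

Answer: 13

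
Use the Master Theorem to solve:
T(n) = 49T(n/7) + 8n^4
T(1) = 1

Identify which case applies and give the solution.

a=49, b=7, f(n)=8n^4. log_7(49) = 2. Since c=4 > 2 and the regularity condition holds (49(n/7)^4 = (49/7^4)n^4 with 49/7^4 < 1), Case 3 applies: T(n) = Θ(f(n)) = O(n^4).

Answer: O(n^4) - Case 3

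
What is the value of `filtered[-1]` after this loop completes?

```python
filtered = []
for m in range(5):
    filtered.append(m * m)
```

Last element of squares 0 to 4
`filtered` takes the values: [] → [0] → [0, 1] → [0, 1, 4] → [0, 1, 4, 9] → [0, 1, 4, 9, 16]
So `filtered[-1]` = 16

Answer: 16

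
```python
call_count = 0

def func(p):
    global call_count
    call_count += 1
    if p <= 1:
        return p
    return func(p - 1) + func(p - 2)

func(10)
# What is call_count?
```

Calls(p) = 1 + Calls(p-1) + Calls(p-2); Calls(0)=Calls(1)=1. For p=10 this gives 177.

Answer: 177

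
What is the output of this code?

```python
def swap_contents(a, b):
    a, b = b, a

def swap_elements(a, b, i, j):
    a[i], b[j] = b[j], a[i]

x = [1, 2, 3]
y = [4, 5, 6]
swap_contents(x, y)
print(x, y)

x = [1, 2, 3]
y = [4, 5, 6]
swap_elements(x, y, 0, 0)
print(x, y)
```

Key concept: parameter rebinding vs mutation.
Step by step:
`x = [1, 2, 3]` → x = [1, 2, 3]
`y = [4, 5, 6]` → y = [4, 5, 6]
`swap_contents(x, y)` → no visible change to tracked variables
`print(x, y)` → prints [1, 2, 3] [4, 5, 6]
`x = [1, 2, 3]` → x = [1, 2, 3]
`y = [4, 5, 6]` → y = [4, 5, 6]
`swap_elements(x, y, 0, 0)` → x = [4, 2, 3]; y = [1, 5, 6]
`print(x, y)` → prints [4, 2, 3] [1, 5, 6]

Answer:
[1, 2, 3] [4, 5, 6]
[4, 2, 3] [1, 5, 6]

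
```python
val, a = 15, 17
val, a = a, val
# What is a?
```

Trace:
`val, a = 15, 17` → val = 15; a = 17
`val, a = a, val` → val = 17; a = 15
So a = 15

Answer: 15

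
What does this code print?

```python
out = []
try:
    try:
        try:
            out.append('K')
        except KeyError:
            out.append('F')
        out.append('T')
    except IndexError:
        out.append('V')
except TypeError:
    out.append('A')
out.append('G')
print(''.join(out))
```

Execution trace: 'K' (inner try body, no exception) → 'T' (try body, no exception) → 'G' (after the try/except). Output: KTG

Answer: KTG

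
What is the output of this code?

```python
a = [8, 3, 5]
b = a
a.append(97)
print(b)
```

Key concept: basic list aliasing.
Step by step:
`a = [8, 3, 5]` → a = [8, 3, 5]
`b = a` → b = [8, 3, 5] (same object as a)
`a.append(97)` → a = [8, 3, 5, 97] (same object as b); b = [8, 3, 5, 97] (same object as a)
`print(b)` → prints [8, 3, 5, 97]

Answer: [8, 3, 5, 97]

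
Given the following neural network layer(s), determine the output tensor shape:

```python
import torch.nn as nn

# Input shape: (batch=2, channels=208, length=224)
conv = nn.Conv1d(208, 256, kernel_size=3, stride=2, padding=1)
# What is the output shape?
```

Input: (2, 208, 224) -> Output: (2, 256, 112)

Answer: (2, 256, 112)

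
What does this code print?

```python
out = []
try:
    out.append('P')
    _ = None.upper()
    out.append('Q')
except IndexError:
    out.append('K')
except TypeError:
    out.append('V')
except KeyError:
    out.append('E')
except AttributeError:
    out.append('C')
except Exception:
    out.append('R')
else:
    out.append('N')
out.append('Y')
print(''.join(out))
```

Execution trace: 'P' (try body) → 'C' (except AttributeError) → 'Y' (after the try/except). Output: PCY

Answer: PCY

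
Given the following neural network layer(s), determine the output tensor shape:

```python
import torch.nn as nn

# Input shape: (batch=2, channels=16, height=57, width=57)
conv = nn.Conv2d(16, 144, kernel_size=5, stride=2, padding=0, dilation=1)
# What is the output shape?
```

Input: (2, 16, 57, 57) -> Output: (2, 144, 27, 27)

Answer: (2, 144, 27, 27)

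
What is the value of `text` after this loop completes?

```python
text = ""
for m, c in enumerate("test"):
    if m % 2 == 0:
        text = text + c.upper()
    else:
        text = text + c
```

Uppercase even positions in 'test'
`text` takes the values: "" → "T" → "Te" → "TeS" → "TeSt"

Answer: "TeSt"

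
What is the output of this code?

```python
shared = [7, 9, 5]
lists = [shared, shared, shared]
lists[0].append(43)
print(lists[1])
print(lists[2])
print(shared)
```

Key concept: list of same reference.
Step by step:
`shared = [7, 9, 5]` → shared = [7, 9, 5]
`lists = [shared, shared, shared]` → lists = [[7, 9, 5], [7, 9, 5], [7, 9, 5]]
`lists[0].append(43)` → shared = [7, 9, 5, 43]; lists = [[7, 9, 5, 43], [7, 9, 5, 43], [7, 9, 5, 43]]
`print(lists[1])` → prints [7, 9, 5, 43]
`print(lists[2])` → prints [7, 9, 5, 43]
`print(shared)` → prints [7, 9, 5, 43]

Answer:
[7, 9, 5, 43]
[7, 9, 5, 43]
[7, 9, 5, 43]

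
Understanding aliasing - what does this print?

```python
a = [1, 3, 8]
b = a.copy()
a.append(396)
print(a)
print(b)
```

Key concept: list.copy() creates independent copy.
Step by step:
`a = [1, 3, 8]` → a = [1, 3, 8]
`b = a.copy()` → b = [1, 3, 8]
`a.append(396)` → a = [1, 3, 8, 396]
`print(a)` → prints [1, 3, 8, 396]
`print(b)` → prints [1, 3, 8]

Answer:
[1, 3, 8, 396]
[1, 3, 8]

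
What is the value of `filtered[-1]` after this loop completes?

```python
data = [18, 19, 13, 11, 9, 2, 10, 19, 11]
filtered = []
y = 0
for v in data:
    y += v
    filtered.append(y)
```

Cumulative sum ends at 112
`filtered` takes the values: [] → [18] → [18, 37] → [18, 37, 50] → [18, 37, 50, 61] → [18, 37, 50, 61, 70] → [18, 37, 50, 61, 70, 72] → [18, 37, 50, 61, 70, 72, 82] → [18, 37, 50, 61, 70, 72, 82, 101] → [18, 37, 50, 61, 70, 72, 82, 101, 112]
So `filtered[-1]` = 112

Answer: 112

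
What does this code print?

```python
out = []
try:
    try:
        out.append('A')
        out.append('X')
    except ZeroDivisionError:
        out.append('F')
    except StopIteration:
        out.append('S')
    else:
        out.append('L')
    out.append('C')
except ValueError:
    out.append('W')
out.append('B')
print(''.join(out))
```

Execution trace: 'A' (inner try body) → 'X' (inner try body, no exception) → 'L' (inner else) → 'C' (try body, no exception) → 'B' (after the try/except). Output: AXLCB

Answer: AXLCB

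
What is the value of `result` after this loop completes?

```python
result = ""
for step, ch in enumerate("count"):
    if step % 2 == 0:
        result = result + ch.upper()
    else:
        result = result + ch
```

Uppercase even positions in 'count'
`result` takes the values: "" → "C" → "Co" → "CoU" → "CoUn" → "CoUnT"

Answer: "CoUnT"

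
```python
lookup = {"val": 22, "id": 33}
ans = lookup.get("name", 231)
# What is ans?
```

Trace:
`lookup = {"val": 22, "id": 33}` → lookup = {'val': 22, 'id': 33}
`ans = lookup.get("name", 231)` → ans = 231
So ans = 231

Answer: 231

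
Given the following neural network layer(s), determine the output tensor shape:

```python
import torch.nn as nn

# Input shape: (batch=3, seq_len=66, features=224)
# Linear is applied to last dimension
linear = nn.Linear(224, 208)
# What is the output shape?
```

Input: (3, 66, 224) -> Output: (3, 66, 208)

Answer: (3, 66, 208)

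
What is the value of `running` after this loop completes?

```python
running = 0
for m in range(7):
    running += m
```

Sum of 0 to 6 = 21
`running` takes the values: 0 → 1 → 3 → 6 → 10 → 15 → 21

Answer: 21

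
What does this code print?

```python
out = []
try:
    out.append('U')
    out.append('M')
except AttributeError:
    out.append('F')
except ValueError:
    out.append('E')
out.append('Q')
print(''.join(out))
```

Execution trace: 'U' (try body) → 'M' (try body, no exception) → 'Q' (after the try/except). Output: UMQ

Answer: UMQ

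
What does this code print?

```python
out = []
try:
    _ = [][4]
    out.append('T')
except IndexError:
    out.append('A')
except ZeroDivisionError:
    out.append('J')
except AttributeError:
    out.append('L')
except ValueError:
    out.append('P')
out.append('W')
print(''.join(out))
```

Execution trace: 'A' (except IndexError) → 'W' (after the try/except). Output: AW

Answer: AW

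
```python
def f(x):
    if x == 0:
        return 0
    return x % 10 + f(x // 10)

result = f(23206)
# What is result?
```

Sum of digits of 23206: 6 + 0 + 2 + 3 + 2 = 13

Answer: 13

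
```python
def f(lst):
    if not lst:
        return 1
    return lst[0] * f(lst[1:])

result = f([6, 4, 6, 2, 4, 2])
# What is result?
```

Product over [6, 4, 6, 2, 4, 2] = 6 * 4 * 6 * 2 * 4 * 2 = 2304

Answer: 2304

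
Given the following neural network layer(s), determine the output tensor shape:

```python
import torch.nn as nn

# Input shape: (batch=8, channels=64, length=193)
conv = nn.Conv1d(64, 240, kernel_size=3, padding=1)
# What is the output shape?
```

Input: (8, 64, 193) -> Output: (8, 240, 193)

Answer: (8, 240, 193)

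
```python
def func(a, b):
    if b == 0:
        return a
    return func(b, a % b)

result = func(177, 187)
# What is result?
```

func(177, 187) -> func(187, 177) -> func(177, 10) -> func(10, 7) -> func(7, 3) -> func(3, 1) -> func(1, 0) -> 1

Answer: 1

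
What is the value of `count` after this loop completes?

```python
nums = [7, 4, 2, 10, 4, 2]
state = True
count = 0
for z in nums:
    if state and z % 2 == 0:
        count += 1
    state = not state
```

Count even values at even positions
`count` takes the values: 0 → 1 → 2

Answer: 2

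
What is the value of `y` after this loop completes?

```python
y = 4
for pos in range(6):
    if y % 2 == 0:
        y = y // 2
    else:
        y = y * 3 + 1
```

Collatz-style transformation from 4
`y` takes the values: 4 → 2 → 1 → 4 → 2 → 1 → 4

Answer: 4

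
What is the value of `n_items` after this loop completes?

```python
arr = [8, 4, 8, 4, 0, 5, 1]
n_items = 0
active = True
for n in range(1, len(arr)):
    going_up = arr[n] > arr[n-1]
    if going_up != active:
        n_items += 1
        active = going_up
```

Count direction changes in [8, 4, 8, 4, 0, 5, 1]
`n_items` takes the values: 0 → 1 → 2 → 3 → 4 → 5

Answer: 5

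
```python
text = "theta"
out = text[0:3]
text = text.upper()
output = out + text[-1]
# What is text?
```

Trace:
`text = "theta"` → text = 'theta'
`out = text[0:3]` → out = 'the'
`text = text.upper()` → text = 'THETA'
`output = out + text[-1]` → output = 'theA'
So text = 'THETA'

Answer: 'THETA'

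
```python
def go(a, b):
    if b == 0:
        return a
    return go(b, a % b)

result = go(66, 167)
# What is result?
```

go(66, 167) -> go(167, 66) -> go(66, 35) -> go(35, 31) -> go(31, 4) -> go(4, 3) -> go(3, 1) -> go(1, 0) -> 1

Answer: 1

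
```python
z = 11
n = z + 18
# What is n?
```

Trace:
`z = 11` → z = 11
`n = z + 18` → n = 29
So n = 29

Answer: 29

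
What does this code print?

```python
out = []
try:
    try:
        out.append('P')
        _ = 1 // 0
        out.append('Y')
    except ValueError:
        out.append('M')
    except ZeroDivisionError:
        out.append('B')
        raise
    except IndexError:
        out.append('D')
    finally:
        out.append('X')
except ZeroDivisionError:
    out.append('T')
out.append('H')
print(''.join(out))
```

Execution trace: 'P' (inner try body) → 'B' (inner except ZeroDivisionError) → 'X' (inner finally) → 'T' (outer except ZeroDivisionError) → 'H' (after the try/except). Output: PBXTH

Answer: PBXTH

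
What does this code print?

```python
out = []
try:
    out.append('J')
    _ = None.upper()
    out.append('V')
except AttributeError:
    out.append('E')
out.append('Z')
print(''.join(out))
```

Execution trace: 'J' (try body) → 'E' (except AttributeError) → 'Z' (after the try/except). Output: JEZ

Answer: JEZ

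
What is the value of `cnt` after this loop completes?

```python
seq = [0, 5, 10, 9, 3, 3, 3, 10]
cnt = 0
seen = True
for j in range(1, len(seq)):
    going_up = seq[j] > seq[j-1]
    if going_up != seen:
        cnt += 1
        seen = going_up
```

Count direction changes in [0, 5, 10, 9, 3, 3, 3, 10]
`cnt` takes the values: 0 → 1 → 2

Answer: 2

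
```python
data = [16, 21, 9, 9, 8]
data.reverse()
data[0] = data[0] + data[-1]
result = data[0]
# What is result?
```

Trace:
`data = [16, 21, 9, 9, 8]` → data = [16, 21, 9, 9, 8]
`data.reverse()` → data = [8, 9, 9, 21, 16]
`data[0] = data[0] + data[-1]` → data = [24, 9, 9, 21, 16]
`result = data[0]` → result = 24
So result = 24

Answer: 24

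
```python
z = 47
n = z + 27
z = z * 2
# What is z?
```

Trace:
`z = 47` → z = 47
`n = z + 27` → n = 74
`z = z * 2` → z = 94
So z = 94

Answer: 94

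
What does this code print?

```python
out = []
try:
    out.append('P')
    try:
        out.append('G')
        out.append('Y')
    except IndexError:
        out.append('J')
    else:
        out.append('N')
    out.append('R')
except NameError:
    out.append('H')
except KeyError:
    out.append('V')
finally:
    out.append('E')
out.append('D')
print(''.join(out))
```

Execution trace: 'P' (try body) → 'G' (inner try body) → 'Y' (inner try body, no exception) → 'N' (inner else) → 'R' (try body, no exception) → 'E' (finally) → 'D' (after the try/except). Output: PGYNRED

Answer: PGYNRED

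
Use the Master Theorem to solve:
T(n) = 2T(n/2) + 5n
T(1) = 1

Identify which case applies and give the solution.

a=2, b=2, f(n)=5n. log_2(2) = 1. Since c=1 = 1, Case 2 applies: T(n) = Θ(n^log_b(a) · log n) = O(n log n).

Answer: O(n log n) - Case 2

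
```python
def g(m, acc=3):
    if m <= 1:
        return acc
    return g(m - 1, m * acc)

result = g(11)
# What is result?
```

Accumulator trace (n, acc): (11, 3) -> (10, 33) -> (9, 330) -> (8, 2970) -> (7, 23760) -> (6, 166320) -> (5, 997920) -> (4, 4989600) -> (3, 19958400) -> (2, 59875200) -> (1, 119750400) -> return 119750400

Answer: 119750400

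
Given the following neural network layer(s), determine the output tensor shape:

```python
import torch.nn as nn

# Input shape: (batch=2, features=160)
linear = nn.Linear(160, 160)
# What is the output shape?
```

Input: (2, 160) -> Output: (2, 160)

Answer: (2, 160)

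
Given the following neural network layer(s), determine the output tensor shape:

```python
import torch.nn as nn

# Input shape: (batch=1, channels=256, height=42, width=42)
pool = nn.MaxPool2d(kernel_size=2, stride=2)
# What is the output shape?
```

Input: (1, 256, 42, 42) -> Output: (1, 256, 21, 21)

Answer: (1, 256, 21, 21)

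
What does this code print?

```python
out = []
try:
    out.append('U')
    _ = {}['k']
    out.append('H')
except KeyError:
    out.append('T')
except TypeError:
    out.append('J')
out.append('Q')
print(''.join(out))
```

Execution trace: 'U' (try body) → 'T' (except KeyError) → 'Q' (after the try/except). Output: UTQ

Answer: UTQ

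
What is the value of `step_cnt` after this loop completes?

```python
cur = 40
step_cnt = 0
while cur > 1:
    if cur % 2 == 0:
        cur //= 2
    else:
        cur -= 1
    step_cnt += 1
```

Steps to reduce 40 to 1
`step_cnt` takes the values: 0 → 1 → 2 → 3 → 4 → 5 → 6

Answer: 6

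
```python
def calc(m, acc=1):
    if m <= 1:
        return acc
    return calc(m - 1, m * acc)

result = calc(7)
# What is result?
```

Accumulator trace (n, acc): (7, 1) -> (6, 7) -> (5, 42) -> (4, 210) -> (3, 840) -> (2, 2520) -> (1, 5040) -> return 5040

Answer: 5040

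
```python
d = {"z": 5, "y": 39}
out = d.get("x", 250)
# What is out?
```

Trace:
`d = {"z": 5, "y": 39}` → d = {'z': 5, 'y': 39}
`out = d.get("x", 250)` → out = 250
So out = 250

Answer: 250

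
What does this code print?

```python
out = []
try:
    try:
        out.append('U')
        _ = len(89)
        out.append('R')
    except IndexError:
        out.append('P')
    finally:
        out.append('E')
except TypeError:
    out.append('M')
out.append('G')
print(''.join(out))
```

Execution trace: 'U' (inner try body) → 'E' (inner finally) → 'M' (outer except TypeError) → 'G' (after the try/except). Output: UEMG

Answer: UEMG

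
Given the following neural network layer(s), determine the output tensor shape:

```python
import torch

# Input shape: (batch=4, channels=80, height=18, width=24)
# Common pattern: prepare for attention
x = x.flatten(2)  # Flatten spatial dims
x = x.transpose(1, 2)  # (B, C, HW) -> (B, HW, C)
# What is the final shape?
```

Input: (4, 80, 18, 24) -> after flatten(2): (4, 80, 432) -> Output: (4, 432, 80)

Answer: (4, 432, 80)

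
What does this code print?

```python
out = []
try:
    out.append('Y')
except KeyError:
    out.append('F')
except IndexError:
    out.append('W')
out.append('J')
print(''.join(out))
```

Execution trace: 'Y' (try body, no exception) → 'J' (after the try/except). Output: YJ

Answer: YJ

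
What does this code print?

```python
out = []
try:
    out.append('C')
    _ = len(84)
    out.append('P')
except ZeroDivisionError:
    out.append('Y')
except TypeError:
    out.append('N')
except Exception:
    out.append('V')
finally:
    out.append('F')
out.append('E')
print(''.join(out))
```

Execution trace: 'C' (try body) → 'N' (except TypeError) → 'F' (finally) → 'E' (after the try/except). Output: CNFE

Answer: CNFE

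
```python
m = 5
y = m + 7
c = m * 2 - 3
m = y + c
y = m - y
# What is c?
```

Trace:
`m = 5` → m = 5
`y = m + 7` → y = 12
`c = m * 2 - 3` → c = 7
`m = y + c` → m = 19
`y = m - y` → y = 7
So c = 7

Answer: 7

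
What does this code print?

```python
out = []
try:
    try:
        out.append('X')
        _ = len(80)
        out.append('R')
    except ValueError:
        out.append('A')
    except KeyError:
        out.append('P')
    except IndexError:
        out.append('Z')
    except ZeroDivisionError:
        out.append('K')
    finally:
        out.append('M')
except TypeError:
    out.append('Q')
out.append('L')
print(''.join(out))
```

Execution trace: 'X' (try body) → 'M' (finally) → 'Q' (outer except TypeError) → 'L' (after the try/except). Output: XMQL

Answer: XMQL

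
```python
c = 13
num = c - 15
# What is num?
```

Trace:
`c = 13` → c = 13
`num = c - 15` → num = -2
So num = -2

Answer: -2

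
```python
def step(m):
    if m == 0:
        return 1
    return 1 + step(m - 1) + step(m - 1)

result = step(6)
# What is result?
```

step(m) = 1 + 2·step(m-1), step(0)=1. Closed form: (1+1)·2^6 - 1 = 127.

Answer: 127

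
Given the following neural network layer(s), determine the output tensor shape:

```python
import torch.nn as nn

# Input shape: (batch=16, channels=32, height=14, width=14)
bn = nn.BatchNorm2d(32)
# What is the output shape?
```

Input: (16, 32, 14, 14) -> Output: (16, 32, 14, 14)

Answer: (16, 32, 14, 14)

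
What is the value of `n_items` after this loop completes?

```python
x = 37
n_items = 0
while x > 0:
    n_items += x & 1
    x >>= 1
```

Count set bits in 37 (binary: 0b100101)
`n_items` takes the values: 0 → 1 → 2 → 3

Answer: 3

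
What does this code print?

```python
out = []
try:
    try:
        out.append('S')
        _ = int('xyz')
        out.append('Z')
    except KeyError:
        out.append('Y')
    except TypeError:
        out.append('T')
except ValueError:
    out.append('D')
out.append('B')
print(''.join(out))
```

Execution trace: 'S' (try body) → 'D' (outer except ValueError) → 'B' (after the try/except). Output: SDB

Answer: SDB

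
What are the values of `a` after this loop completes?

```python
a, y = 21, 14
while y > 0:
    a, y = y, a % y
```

GCD of 21 and 14
`a` takes the values: 21 → 14 → 7

Answer: 7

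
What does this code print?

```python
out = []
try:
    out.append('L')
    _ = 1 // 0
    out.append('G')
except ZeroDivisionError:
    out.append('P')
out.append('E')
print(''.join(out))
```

Execution trace: 'L' (try body) → 'P' (except ZeroDivisionError) → 'E' (after the try/except). Output: LPE

Answer: LPE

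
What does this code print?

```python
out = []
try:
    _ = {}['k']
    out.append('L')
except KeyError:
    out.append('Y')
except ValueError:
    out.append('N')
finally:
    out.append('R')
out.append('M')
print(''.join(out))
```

Execution trace: 'Y' (except KeyError) → 'R' (finally) → 'M' (after the try/except). Output: YRM

Answer: YRM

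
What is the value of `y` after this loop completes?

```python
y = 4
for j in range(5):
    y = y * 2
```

Multiply by 2, 5 times: 4 * 2^5 = 128
`y` takes the values: 4 → 8 → 16 → 32 → 64 → 128

Answer: 128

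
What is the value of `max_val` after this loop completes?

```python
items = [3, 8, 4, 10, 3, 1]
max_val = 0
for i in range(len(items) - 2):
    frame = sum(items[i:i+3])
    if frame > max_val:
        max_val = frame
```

Max sum of 3-element window in [3, 8, 4, 10, 3, 1]
`max_val` takes the values: 0 → 15 → 22

Answer: 22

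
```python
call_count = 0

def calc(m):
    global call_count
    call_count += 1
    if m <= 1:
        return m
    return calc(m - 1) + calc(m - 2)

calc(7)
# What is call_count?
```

Calls(m) = 1 + Calls(m-1) + Calls(m-2); Calls(0)=Calls(1)=1. For m=7 this gives 41.

Answer: 41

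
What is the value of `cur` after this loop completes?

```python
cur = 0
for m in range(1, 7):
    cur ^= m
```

XOR of 1 to 6
`cur` takes the values: 0 → 1 → 3 → 0 → 4 → 1 → 7

Answer: 7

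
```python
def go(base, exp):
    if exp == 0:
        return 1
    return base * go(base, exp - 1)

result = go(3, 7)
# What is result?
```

go(3, 7) = 3 * 3 * 3 * 3 * 3 * 3 * 3 = 2187

Answer: 2187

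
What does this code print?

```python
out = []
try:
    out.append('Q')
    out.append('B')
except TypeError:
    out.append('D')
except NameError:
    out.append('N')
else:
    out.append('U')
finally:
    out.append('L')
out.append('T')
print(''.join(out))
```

Execution trace: 'Q' (try body) → 'B' (try body, no exception) → 'U' (else) → 'L' (finally) → 'T' (after the try/except). Output: QBULT

Answer: QBULT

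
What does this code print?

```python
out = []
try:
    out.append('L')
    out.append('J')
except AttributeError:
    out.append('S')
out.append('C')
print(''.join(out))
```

Execution trace: 'L' (try body) → 'J' (try body, no exception) → 'C' (after the try/except). Output: LJC

Answer: LJC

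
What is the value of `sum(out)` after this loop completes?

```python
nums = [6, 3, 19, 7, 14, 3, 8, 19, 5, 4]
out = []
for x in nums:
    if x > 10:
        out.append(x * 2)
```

Sum of doubled values > 10
`out` takes the values: [] → [38] → [38, 28] → [38, 28, 38]
So `sum(out)` = 104

Answer: 104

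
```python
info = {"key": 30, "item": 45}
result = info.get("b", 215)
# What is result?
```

Trace:
`info = {"key": 30, "item": 45}` → info = {'key': 30, 'item': 45}
`result = info.get("b", 215)` → result = 215
So result = 215

Answer: 215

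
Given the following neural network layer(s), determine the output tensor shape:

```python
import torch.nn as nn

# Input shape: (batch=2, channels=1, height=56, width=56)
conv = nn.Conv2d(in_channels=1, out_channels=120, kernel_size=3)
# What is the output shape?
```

Input: (2, 1, 56, 56) -> Output: (2, 120, 54, 54)

Answer: (2, 120, 54, 54)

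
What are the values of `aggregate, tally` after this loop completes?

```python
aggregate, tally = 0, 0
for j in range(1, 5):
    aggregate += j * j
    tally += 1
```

Sum of squares and count
`aggregate, tally` takes the values: (0, 0) → (1, 0) → (1, 1) → (5, 1) → (5, 2) → (14, 2) → (14, 3) → (30, 3) → (30, 4)

Answer: 30, 4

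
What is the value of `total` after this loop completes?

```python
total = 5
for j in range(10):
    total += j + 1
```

Start at 5, add 1 to 10 = 60
`total` takes the values: 5 → 6 → 8 → 11 → 15 → 20 → 26 → 33 → 41 → 50 → 60

Answer: 60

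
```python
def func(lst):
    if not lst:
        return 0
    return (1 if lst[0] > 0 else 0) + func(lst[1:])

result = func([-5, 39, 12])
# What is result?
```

Count of positive elements in [-5, 39, 12] = 2

Answer: 2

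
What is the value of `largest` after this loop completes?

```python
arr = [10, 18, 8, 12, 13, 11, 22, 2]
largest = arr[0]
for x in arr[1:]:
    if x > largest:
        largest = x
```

Maximum of [10, 18, 8, 12, 13, 11, 22, 2]
`largest` takes the values: 10 → 18 → 22

Answer: 22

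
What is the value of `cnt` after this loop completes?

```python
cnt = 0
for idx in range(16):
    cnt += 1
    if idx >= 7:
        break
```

Loop breaks when idx reaches 7, cnt is 8
`cnt` takes the values: 0 → 1 → 2 → 3 → 4 → 5 → 6 → 7 → 8

Answer: 8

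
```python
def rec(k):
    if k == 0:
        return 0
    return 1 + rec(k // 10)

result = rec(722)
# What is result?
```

Count of digits of 722: 3

Answer: 3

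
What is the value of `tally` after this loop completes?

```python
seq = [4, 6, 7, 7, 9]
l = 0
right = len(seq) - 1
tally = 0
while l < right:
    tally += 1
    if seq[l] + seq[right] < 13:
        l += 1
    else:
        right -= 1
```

Steps to find pair summing to 13
`tally` takes the values: 0 → 1 → 2 → 3 → 4

Answer: 4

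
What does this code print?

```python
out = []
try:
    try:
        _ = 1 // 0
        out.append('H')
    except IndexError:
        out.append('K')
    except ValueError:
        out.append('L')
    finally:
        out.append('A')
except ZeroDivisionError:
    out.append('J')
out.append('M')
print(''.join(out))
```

Execution trace: 'A' (finally) → 'J' (outer except ZeroDivisionError) → 'M' (after the try/except). Output: AJM

Answer: AJM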